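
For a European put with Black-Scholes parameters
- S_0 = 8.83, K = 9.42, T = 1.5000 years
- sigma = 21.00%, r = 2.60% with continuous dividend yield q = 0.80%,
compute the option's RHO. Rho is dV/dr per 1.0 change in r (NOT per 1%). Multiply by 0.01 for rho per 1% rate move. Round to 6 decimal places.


Answer: Rho = -8.267614

Derivation:
d1 = -0.0179048912; d2 = -0.2751013142
phi(d1) = 0.3988783380; exp(-qT) = 0.9880717129; exp(-rT) = 0.9617507091
N(-d2) = 0.6083807990
Rho = -K*T*exp(-rT)*N(-d2) = -9.4200 * 1.5000 * 0.9617507091 * 0.6083807990 = -8.267614


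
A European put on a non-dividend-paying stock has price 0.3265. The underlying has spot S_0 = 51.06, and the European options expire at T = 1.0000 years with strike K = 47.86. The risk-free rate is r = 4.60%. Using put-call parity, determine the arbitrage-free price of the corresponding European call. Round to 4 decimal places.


Put-call parity: C - P = S_0 * exp(-qT) - K * exp(-rT).
S_0 * exp(-qT) = 51.0600 * 1.00000000 = 51.06000000
K * exp(-rT) = 47.8600 * 0.95504196 = 45.70830831
C = P + S*exp(-qT) - K*exp(-rT)
C = 0.3265 + 51.06000000 - 45.70830831 = 5.6782

Answer: Call price = 5.6782


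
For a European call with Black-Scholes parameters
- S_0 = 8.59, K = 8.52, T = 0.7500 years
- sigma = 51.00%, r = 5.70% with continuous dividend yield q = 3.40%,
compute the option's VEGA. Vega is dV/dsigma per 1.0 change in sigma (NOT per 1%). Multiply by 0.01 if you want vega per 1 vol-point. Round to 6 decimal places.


Answer: Vega = 2.783087

Derivation:
d1 = 0.2784184395; d2 = -0.1632545164
phi(d1) = 0.3837757248; exp(-qT) = 0.9748223790; exp(-rT) = 0.9581508979
Vega = S * exp(-qT) * phi(d1) * sqrt(T) = 8.5900 * 0.9748223790 * 0.3837757248 * 0.8660254038 = 2.783087


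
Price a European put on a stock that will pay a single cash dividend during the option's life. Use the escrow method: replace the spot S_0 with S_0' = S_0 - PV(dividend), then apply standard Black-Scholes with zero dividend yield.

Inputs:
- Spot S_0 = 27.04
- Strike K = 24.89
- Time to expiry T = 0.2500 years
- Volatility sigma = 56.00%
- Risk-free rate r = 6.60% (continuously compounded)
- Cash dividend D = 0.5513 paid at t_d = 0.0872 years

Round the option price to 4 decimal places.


Answer: Price = 1.9442

Derivation:
PV(D) = D * exp(-r * t_d) = 0.5513 * 0.99426133 = 0.54813627
S_0' = S_0 - PV(D) = 27.0400 - 0.54813627 = 26.49186373
d1 = (ln(S_0'/K) + (r + sigma^2/2)*T) / (sigma*sqrt(T)) = 0.42168407
d2 = d1 - sigma*sqrt(T) = 0.14168407
exp(-rT) = 0.98363538
N(-d1) = 0.33662782; N(-d2) = 0.44366478
P = K * exp(-rT) * N(-d2) - S_0' * N(-d1) = 24.8900 * 0.98363538 * 0.44366478 - 26.49186373 * 0.33662782 = 1.9442


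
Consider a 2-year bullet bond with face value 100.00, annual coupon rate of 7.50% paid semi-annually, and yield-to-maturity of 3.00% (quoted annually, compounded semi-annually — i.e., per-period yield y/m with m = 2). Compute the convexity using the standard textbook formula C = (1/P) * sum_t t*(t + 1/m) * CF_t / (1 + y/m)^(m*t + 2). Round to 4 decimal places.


Answer: Convexity = 4.5270

Derivation:
Coupon per period c = face * coupon_rate / m = 3.750000
Periods per year m = 2; per-period yield y/m = 0.015000
Number of cashflows N = 4
Cashflows (t years, CF_t, discount factor 1/(1+y/m)^(m*t), PV):
  t = 0.5000: CF_t = 3.750000, DF = 0.985222, PV = 3.694581
  t = 1.0000: CF_t = 3.750000, DF = 0.970662, PV = 3.639982
  t = 1.5000: CF_t = 3.750000, DF = 0.956317, PV = 3.586189
  t = 2.0000: CF_t = 103.750000, DF = 0.942184, PV = 97.751614
Price P = sum_t PV_t = 108.672365
Convexity numerator sum_t t*(t + 1/m) * CF_t / (1+y/m)^(m*t + 2):
  t = 0.5000: term = 1.793094
  t = 1.0000: term = 5.299786
  t = 1.5000: term = 10.442929
  t = 2.0000: term = 474.418762
Convexity = (1/P) * sum = 491.954572 / 108.672365 = 4.526952


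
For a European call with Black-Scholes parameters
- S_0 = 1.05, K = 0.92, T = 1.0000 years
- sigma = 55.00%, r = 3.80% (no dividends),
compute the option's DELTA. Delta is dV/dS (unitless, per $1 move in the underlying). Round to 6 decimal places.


d1 = 0.5844032238; d2 = 0.0344032238
phi(d1) = 0.3363166685; exp(-qT) = 1.0000000000; exp(-rT) = 0.9627129409
N(d1) = 0.7205254709
Delta = exp(-qT) * N(d1) = 1.0000000000 * 0.7205254709 = 0.720525

Answer: Delta = 0.720525


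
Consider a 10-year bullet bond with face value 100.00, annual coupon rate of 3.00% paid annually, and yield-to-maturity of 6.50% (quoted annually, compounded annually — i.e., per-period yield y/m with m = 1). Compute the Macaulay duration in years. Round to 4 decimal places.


Coupon per period c = face * coupon_rate / m = 3.000000
Periods per year m = 1; per-period yield y/m = 0.065000
Number of cashflows N = 10
Cashflows (t years, CF_t, discount factor 1/(1+y/m)^(m*t), PV):
  t = 1.0000: CF_t = 3.000000, DF = 0.938967, PV = 2.816901
  t = 2.0000: CF_t = 3.000000, DF = 0.881659, PV = 2.644978
  t = 3.0000: CF_t = 3.000000, DF = 0.827849, PV = 2.483547
  t = 4.0000: CF_t = 3.000000, DF = 0.777323, PV = 2.331969
  t = 5.0000: CF_t = 3.000000, DF = 0.729881, PV = 2.189643
  t = 6.0000: CF_t = 3.000000, DF = 0.685334, PV = 2.056002
  t = 7.0000: CF_t = 3.000000, DF = 0.643506, PV = 1.930519
  t = 8.0000: CF_t = 3.000000, DF = 0.604231, PV = 1.812694
  t = 9.0000: CF_t = 3.000000, DF = 0.567353, PV = 1.702060
  t = 10.0000: CF_t = 103.000000, DF = 0.532726, PV = 54.870782
Price P = sum_t PV_t = 74.839094
Macaulay numerator sum_t t * PV_t:
  t * PV_t at t = 1.0000: 2.816901
  t * PV_t at t = 2.0000: 5.289956
  t * PV_t at t = 3.0000: 7.450642
  t * PV_t at t = 4.0000: 9.327877
  t * PV_t at t = 5.0000: 10.948213
  t * PV_t at t = 6.0000: 12.336014
  t * PV_t at t = 7.0000: 13.513631
  t * PV_t at t = 8.0000: 14.501549
  t * PV_t at t = 9.0000: 15.318537
  t * PV_t at t = 10.0000: 548.707817
Macaulay duration D = (sum_t t * PV_t) / P = 640.211135 / 74.839094 = 8.554501

Answer: Macaulay duration = 8.5545 years


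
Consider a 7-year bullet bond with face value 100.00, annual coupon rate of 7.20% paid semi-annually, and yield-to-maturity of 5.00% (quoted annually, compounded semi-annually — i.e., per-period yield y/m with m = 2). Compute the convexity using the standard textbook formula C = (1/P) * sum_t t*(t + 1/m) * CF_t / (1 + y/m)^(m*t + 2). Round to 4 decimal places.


Answer: Convexity = 37.8715

Derivation:
Coupon per period c = face * coupon_rate / m = 3.600000
Periods per year m = 2; per-period yield y/m = 0.025000
Number of cashflows N = 14
Cashflows (t years, CF_t, discount factor 1/(1+y/m)^(m*t), PV):
  t = 0.5000: CF_t = 3.600000, DF = 0.975610, PV = 3.512195
  t = 1.0000: CF_t = 3.600000, DF = 0.951814, PV = 3.426532
  t = 1.5000: CF_t = 3.600000, DF = 0.928599, PV = 3.342958
  t = 2.0000: CF_t = 3.600000, DF = 0.905951, PV = 3.261422
  t = 2.5000: CF_t = 3.600000, DF = 0.883854, PV = 3.181875
  t = 3.0000: CF_t = 3.600000, DF = 0.862297, PV = 3.104269
  t = 3.5000: CF_t = 3.600000, DF = 0.841265, PV = 3.028555
  t = 4.0000: CF_t = 3.600000, DF = 0.820747, PV = 2.954688
  t = 4.5000: CF_t = 3.600000, DF = 0.800728, PV = 2.882622
  t = 5.0000: CF_t = 3.600000, DF = 0.781198, PV = 2.812314
  t = 5.5000: CF_t = 3.600000, DF = 0.762145, PV = 2.743721
  t = 6.0000: CF_t = 3.600000, DF = 0.743556, PV = 2.676801
  t = 6.5000: CF_t = 3.600000, DF = 0.725420, PV = 2.611513
  t = 7.0000: CF_t = 103.600000, DF = 0.707727, PV = 73.320537
Price P = sum_t PV_t = 112.860003
Convexity numerator sum_t t*(t + 1/m) * CF_t / (1+y/m)^(m*t + 2):
  t = 0.5000: term = 1.671479
  t = 1.0000: term = 4.892133
  t = 1.5000: term = 9.545626
  t = 2.0000: term = 15.521344
  t = 2.5000: term = 22.714161
  t = 3.0000: term = 31.024220
  t = 3.5000: term = 40.356709
  t = 4.0000: term = 50.621656
  t = 4.5000: term = 61.733727
  t = 5.0000: term = 73.612033
  t = 5.5000: term = 86.179941
  t = 6.0000: term = 99.364898
  t = 6.5000: term = 113.098258
  t = 7.0000: term = 3663.846013
Convexity = (1/P) * sum = 4274.182200 / 112.860003 = 37.871541


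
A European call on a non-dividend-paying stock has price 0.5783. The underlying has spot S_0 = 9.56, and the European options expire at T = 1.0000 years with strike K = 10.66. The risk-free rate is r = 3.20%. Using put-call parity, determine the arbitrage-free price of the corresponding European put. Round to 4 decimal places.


Answer: Put price = 1.3426

Derivation:
Put-call parity: C - P = S_0 * exp(-qT) - K * exp(-rT).
S_0 * exp(-qT) = 9.5600 * 1.00000000 = 9.56000000
K * exp(-rT) = 10.6600 * 0.96850658 = 10.32428016
P = C - S*exp(-qT) + K*exp(-rT)
P = 0.5783 - 9.56000000 + 10.32428016 = 1.3426


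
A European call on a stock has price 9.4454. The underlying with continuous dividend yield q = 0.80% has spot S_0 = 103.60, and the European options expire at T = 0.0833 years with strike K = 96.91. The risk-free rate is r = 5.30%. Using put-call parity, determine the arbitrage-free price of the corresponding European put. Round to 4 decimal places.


Answer: Put price = 2.3975

Derivation:
Put-call parity: C - P = S_0 * exp(-qT) - K * exp(-rT).
S_0 * exp(-qT) = 103.6000 * 0.99933382 = 103.53098396
K * exp(-rT) = 96.9100 * 0.99559483 = 96.48309511
P = C - S*exp(-qT) + K*exp(-rT)
P = 9.4454 - 103.53098396 + 96.48309511 = 2.3975


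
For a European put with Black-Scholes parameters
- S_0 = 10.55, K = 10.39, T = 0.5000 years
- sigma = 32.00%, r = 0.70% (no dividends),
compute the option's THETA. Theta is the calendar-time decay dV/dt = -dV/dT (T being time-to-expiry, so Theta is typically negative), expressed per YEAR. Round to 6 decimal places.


Answer: Theta = -0.897099

Derivation:
d1 = 0.1961428245; d2 = -0.0301313455
phi(d1) = 0.3913415633; exp(-qT) = 1.0000000000; exp(-rT) = 0.9965061179
Theta = -S*exp(-qT)*phi(d1)*sigma/(2*sqrt(T)) + r*K*exp(-rT)*N(-d2) - q*S*exp(-qT)*N(-d1)
N(-d1) = 0.4222491891; N(-d2) = 0.5120188490; sqrt(T) = 0.7071067812
Term 1 = -10.5500 * 1.0000000000 * 0.3913415633 * 0.3200 / (2 * 0.7071067812) = -0.9342076422
Term 2 = 0.0070 * 10.3900 * 0.9965061179 * 0.5120188490 = 0.0371090218
Term 3 = 0 (no dividend yield, q = 0)
Theta = -0.9342076422 + (0.0371090218) + (0.0000000000) = -0.897099


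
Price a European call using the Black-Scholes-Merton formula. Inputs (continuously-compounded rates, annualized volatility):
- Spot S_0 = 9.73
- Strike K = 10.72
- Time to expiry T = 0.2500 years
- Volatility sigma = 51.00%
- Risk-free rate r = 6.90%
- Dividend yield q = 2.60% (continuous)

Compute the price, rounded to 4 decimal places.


d1 = (ln(S/K) + (r - q + 0.5*sigma^2) * T) / (sigma * sqrt(T)) = -0.21033239
d2 = d1 - sigma * sqrt(T) = -0.46533239
exp(-rT) = 0.98289793; exp(-qT) = 0.99352108
C = S_0 * exp(-qT) * N(d1) - K * exp(-rT) * N(d2)
N(d1) = 0.41670413; N(d2) = 0.32084672
C = 9.7300 * 0.99352108 * 0.41670413 - 10.7200 * 0.98289793 * 0.32084672 = 0.6476

Answer: Price = 0.6476


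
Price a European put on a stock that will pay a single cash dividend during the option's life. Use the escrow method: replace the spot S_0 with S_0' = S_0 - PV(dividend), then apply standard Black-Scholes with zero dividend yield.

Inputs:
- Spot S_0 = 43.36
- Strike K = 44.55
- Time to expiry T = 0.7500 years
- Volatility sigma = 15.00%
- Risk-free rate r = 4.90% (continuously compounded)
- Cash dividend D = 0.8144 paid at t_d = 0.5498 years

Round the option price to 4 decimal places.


Answer: Price = 2.4069

Derivation:
PV(D) = D * exp(-r * t_d) = 0.8144 * 0.97341945 = 0.79275280
S_0' = S_0 - PV(D) = 43.3600 - 0.79275280 = 42.56724720
d1 = (ln(S_0'/K) + (r + sigma^2/2)*T) / (sigma*sqrt(T)) = -0.00261379
d2 = d1 - sigma*sqrt(T) = -0.13251760
exp(-rT) = 0.96391708
N(-d1) = 0.50104275; N(-d2) = 0.55271255
P = K * exp(-rT) * N(-d2) - S_0' * N(-d1) = 44.5500 * 0.96391708 * 0.55271255 - 42.56724720 * 0.50104275 = 2.4069


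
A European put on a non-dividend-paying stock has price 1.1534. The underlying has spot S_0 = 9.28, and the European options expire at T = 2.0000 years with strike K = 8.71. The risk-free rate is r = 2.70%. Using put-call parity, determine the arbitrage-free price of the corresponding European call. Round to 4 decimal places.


Put-call parity: C - P = S_0 * exp(-qT) - K * exp(-rT).
S_0 * exp(-qT) = 9.2800 * 1.00000000 = 9.28000000
K * exp(-rT) = 8.7100 * 0.94743211 = 8.25213365
C = P + S*exp(-qT) - K*exp(-rT)
C = 1.1534 + 9.28000000 - 8.25213365 = 2.1813

Answer: Call price = 2.1813


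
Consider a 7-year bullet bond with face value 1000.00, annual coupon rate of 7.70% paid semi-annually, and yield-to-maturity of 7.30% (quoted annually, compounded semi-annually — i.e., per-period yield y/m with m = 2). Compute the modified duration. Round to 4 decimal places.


Answer: Modified duration = 5.3620

Derivation:
Coupon per period c = face * coupon_rate / m = 38.500000
Periods per year m = 2; per-period yield y/m = 0.036500
Number of cashflows N = 14
Cashflows (t years, CF_t, discount factor 1/(1+y/m)^(m*t), PV):
  t = 0.5000: CF_t = 38.500000, DF = 0.964785, PV = 37.144235
  t = 1.0000: CF_t = 38.500000, DF = 0.930811, PV = 35.836214
  t = 1.5000: CF_t = 38.500000, DF = 0.898033, PV = 34.574253
  t = 2.0000: CF_t = 38.500000, DF = 0.866409, PV = 33.356733
  t = 2.5000: CF_t = 38.500000, DF = 0.835898, PV = 32.182086
  t = 3.0000: CF_t = 38.500000, DF = 0.806462, PV = 31.048805
  t = 3.5000: CF_t = 38.500000, DF = 0.778063, PV = 29.955432
  t = 4.0000: CF_t = 38.500000, DF = 0.750664, PV = 28.900561
  t = 4.5000: CF_t = 38.500000, DF = 0.724230, PV = 27.882838
  t = 5.0000: CF_t = 38.500000, DF = 0.698726, PV = 26.900953
  t = 5.5000: CF_t = 38.500000, DF = 0.674121, PV = 25.953645
  t = 6.0000: CF_t = 38.500000, DF = 0.650382, PV = 25.039696
  t = 6.5000: CF_t = 38.500000, DF = 0.627479, PV = 24.157932
  t = 7.0000: CF_t = 1038.500000, DF = 0.605382, PV = 628.689505
Price P = sum_t PV_t = 1021.622888
First compute Macaulay numerator sum_t t * PV_t:
  t * PV_t at t = 0.5000: 18.572118
  t * PV_t at t = 1.0000: 35.836214
  t * PV_t at t = 1.5000: 51.861380
  t * PV_t at t = 2.0000: 66.713465
  t * PV_t at t = 2.5000: 80.455216
  t * PV_t at t = 3.0000: 93.146415
  t * PV_t at t = 3.5000: 104.844011
  t * PV_t at t = 4.0000: 115.602245
  t * PV_t at t = 4.5000: 125.472770
  t * PV_t at t = 5.0000: 134.504765
  t * PV_t at t = 5.5000: 142.745047
  t * PV_t at t = 6.0000: 150.238176
  t * PV_t at t = 6.5000: 157.026555
  t * PV_t at t = 7.0000: 4400.826538
Macaulay duration D = 5677.844916 / 1021.622888 = 5.557672
Modified duration = D / (1 + y/m) = 5.557672 / (1 + 0.036500) = 5.361960


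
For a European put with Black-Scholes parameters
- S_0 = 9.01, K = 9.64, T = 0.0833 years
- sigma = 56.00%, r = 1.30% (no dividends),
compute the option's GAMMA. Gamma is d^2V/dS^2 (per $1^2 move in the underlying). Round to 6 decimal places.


d1 = -0.3306509027; d2 = -0.4922766432
phi(d1) = 0.3777194544; exp(-qT) = 1.0000000000; exp(-rT) = 0.9989176861
Gamma = exp(-qT) * phi(d1) / (S * sigma * sqrt(T)) = 1.0000000000 * 0.3777194544 / (9.0100 * 0.5600 * 0.2886173938) = 0.259379

Answer: Gamma = 0.259379


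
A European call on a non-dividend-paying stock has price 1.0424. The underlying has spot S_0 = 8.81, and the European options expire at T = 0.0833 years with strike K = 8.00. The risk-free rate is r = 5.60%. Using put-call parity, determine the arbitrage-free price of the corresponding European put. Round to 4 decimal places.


Put-call parity: C - P = S_0 * exp(-qT) - K * exp(-rT).
S_0 * exp(-qT) = 8.8100 * 1.00000000 = 8.81000000
K * exp(-rT) = 8.0000 * 0.99534606 = 7.96276851
P = C - S*exp(-qT) + K*exp(-rT)
P = 1.0424 - 8.81000000 + 7.96276851 = 0.1952

Answer: Put price = 0.1952


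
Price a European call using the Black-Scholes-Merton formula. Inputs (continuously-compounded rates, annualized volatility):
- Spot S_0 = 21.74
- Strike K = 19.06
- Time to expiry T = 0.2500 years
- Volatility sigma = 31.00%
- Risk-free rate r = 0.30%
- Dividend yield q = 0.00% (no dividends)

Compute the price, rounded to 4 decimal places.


Answer: Price = 3.0383

Derivation:
d1 = (ln(S/K) + (r - q + 0.5*sigma^2) * T) / (sigma * sqrt(T)) = 0.93112570
d2 = d1 - sigma * sqrt(T) = 0.77612570
exp(-rT) = 0.99925028; exp(-qT) = 1.00000000
C = S_0 * exp(-qT) * N(d1) - K * exp(-rT) * N(d2)
N(d1) = 0.82410573; N(d2) = 0.78116261
C = 21.7400 * 1.00000000 * 0.82410573 - 19.0600 * 0.99925028 * 0.78116261 = 3.0383


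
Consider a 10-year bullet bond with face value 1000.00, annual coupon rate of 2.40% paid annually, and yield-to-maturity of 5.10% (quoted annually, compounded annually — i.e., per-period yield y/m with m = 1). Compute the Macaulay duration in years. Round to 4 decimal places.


Answer: Macaulay duration = 8.8577 years

Derivation:
Coupon per period c = face * coupon_rate / m = 24.000000
Periods per year m = 1; per-period yield y/m = 0.051000
Number of cashflows N = 10
Cashflows (t years, CF_t, discount factor 1/(1+y/m)^(m*t), PV):
  t = 1.0000: CF_t = 24.000000, DF = 0.951475, PV = 22.835395
  t = 2.0000: CF_t = 24.000000, DF = 0.905304, PV = 21.727302
  t = 3.0000: CF_t = 24.000000, DF = 0.861374, PV = 20.672980
  t = 4.0000: CF_t = 24.000000, DF = 0.819576, PV = 19.669820
  t = 5.0000: CF_t = 24.000000, DF = 0.779806, PV = 18.715337
  t = 6.0000: CF_t = 24.000000, DF = 0.741965, PV = 17.807172
  t = 7.0000: CF_t = 24.000000, DF = 0.705961, PV = 16.943075
  t = 8.0000: CF_t = 24.000000, DF = 0.671705, PV = 16.120909
  t = 9.0000: CF_t = 24.000000, DF = 0.639110, PV = 15.338638
  t = 10.0000: CF_t = 1024.000000, DF = 0.608097, PV = 622.691298
Price P = sum_t PV_t = 792.521926
Macaulay numerator sum_t t * PV_t:
  t * PV_t at t = 1.0000: 22.835395
  t * PV_t at t = 2.0000: 43.454605
  t * PV_t at t = 3.0000: 62.018941
  t * PV_t at t = 4.0000: 78.679279
  t * PV_t at t = 5.0000: 93.576687
  t * PV_t at t = 6.0000: 106.843030
  t * PV_t at t = 7.0000: 118.601524
  t * PV_t at t = 8.0000: 128.967268
  t * PV_t at t = 9.0000: 138.047742
  t * PV_t at t = 10.0000: 6226.912977
Macaulay duration D = (sum_t t * PV_t) / P = 7019.937448 / 792.521926 = 8.857720


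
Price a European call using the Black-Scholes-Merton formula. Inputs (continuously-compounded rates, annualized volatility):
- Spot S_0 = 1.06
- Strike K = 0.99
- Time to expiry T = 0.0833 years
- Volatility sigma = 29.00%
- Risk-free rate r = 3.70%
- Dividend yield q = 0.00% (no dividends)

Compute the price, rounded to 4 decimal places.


d1 = (ln(S/K) + (r - q + 0.5*sigma^2) * T) / (sigma * sqrt(T)) = 0.89492192
d2 = d1 - sigma * sqrt(T) = 0.81122287
exp(-rT) = 0.99692264; exp(-qT) = 1.00000000
C = S_0 * exp(-qT) * N(d1) - K * exp(-rT) * N(d2)
N(d1) = 0.81458558; N(d2) = 0.79138115
C = 1.0600 * 1.00000000 * 0.81458558 - 0.9900 * 0.99692264 * 0.79138115 = 0.0824

Answer: Price = 0.0824


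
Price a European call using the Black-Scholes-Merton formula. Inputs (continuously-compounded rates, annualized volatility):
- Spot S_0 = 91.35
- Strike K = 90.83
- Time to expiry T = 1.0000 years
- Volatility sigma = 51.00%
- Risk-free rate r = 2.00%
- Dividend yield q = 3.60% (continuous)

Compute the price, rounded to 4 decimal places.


Answer: Price = 17.3760

Derivation:
d1 = (ln(S/K) + (r - q + 0.5*sigma^2) * T) / (sigma * sqrt(T)) = 0.23482089
d2 = d1 - sigma * sqrt(T) = -0.27517911
exp(-rT) = 0.98019867; exp(-qT) = 0.96464029
C = S_0 * exp(-qT) * N(d1) - K * exp(-rT) * N(d2)
N(d1) = 0.59282612; N(d2) = 0.39158932
C = 91.3500 * 0.96464029 * 0.59282612 - 90.8300 * 0.98019867 * 0.39158932 = 17.3760


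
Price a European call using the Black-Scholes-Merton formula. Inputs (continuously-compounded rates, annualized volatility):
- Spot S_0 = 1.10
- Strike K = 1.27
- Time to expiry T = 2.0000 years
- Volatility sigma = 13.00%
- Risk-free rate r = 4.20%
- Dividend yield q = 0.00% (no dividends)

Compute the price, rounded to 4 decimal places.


Answer: Price = 0.0535

Derivation:
d1 = (ln(S/K) + (r - q + 0.5*sigma^2) * T) / (sigma * sqrt(T)) = -0.23283787
d2 = d1 - sigma * sqrt(T) = -0.41668563
exp(-rT) = 0.91943126; exp(-qT) = 1.00000000
C = S_0 * exp(-qT) * N(d1) - K * exp(-rT) * N(d2)
N(d1) = 0.40794365; N(d2) = 0.33845418
C = 1.1000 * 1.00000000 * 0.40794365 - 1.2700 * 0.91943126 * 0.33845418 = 0.0535


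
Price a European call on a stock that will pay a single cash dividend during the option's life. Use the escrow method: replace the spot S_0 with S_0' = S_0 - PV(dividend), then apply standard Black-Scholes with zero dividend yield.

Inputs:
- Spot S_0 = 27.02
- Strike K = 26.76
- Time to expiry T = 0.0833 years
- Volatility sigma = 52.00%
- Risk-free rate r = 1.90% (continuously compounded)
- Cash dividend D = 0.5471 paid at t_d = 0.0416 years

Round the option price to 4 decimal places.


Answer: Price = 1.4717

Derivation:
PV(D) = D * exp(-r * t_d) = 0.5471 * 0.99920991 = 0.54666774
S_0' = S_0 - PV(D) = 27.0200 - 0.54666774 = 26.47333226
d1 = (ln(S_0'/K) + (r + sigma^2/2)*T) / (sigma*sqrt(T)) = 0.01382267
d2 = d1 - sigma*sqrt(T) = -0.13625837
exp(-rT) = 0.99841855
N(d1) = 0.50551427; N(d2) = 0.44580852
C = S_0' * N(d1) - K * exp(-rT) * N(d2) = 26.47333226 * 0.50551427 - 26.7600 * 0.99841855 * 0.44580852 = 1.4717


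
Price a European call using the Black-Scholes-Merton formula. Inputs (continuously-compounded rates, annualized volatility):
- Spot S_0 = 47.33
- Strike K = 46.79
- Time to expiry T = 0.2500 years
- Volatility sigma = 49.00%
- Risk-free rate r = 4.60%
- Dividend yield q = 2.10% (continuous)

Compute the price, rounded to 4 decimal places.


Answer: Price = 4.9755

Derivation:
d1 = (ln(S/K) + (r - q + 0.5*sigma^2) * T) / (sigma * sqrt(T)) = 0.19484628
d2 = d1 - sigma * sqrt(T) = -0.05015372
exp(-rT) = 0.98856587; exp(-qT) = 0.99476376
C = S_0 * exp(-qT) * N(d1) - K * exp(-rT) * N(d2)
N(d1) = 0.57724336; N(d2) = 0.47999995
C = 47.3300 * 0.99476376 * 0.57724336 - 46.7900 * 0.98856587 * 0.47999995 = 4.9755


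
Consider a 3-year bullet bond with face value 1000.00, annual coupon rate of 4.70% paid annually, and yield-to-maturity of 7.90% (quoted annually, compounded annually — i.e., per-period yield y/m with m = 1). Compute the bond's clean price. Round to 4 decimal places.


Answer: Price = 917.3839

Derivation:
Coupon per period c = face * coupon_rate / m = 47.000000
Periods per year m = 1; per-period yield y/m = 0.079000
Number of cashflows N = 3
Cashflows (t years, CF_t, discount factor 1/(1+y/m)^(m*t), PV):
  t = 1.0000: CF_t = 47.000000, DF = 0.926784, PV = 43.558851
  t = 2.0000: CF_t = 47.000000, DF = 0.858929, PV = 40.369649
  t = 3.0000: CF_t = 1047.000000, DF = 0.796041, PV = 833.455367
Price P = sum_t PV_t = 917.383866


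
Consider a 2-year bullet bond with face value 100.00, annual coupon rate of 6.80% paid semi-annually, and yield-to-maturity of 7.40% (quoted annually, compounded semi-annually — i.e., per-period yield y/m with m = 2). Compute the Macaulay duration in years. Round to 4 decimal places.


Coupon per period c = face * coupon_rate / m = 3.400000
Periods per year m = 2; per-period yield y/m = 0.037000
Number of cashflows N = 4
Cashflows (t years, CF_t, discount factor 1/(1+y/m)^(m*t), PV):
  t = 0.5000: CF_t = 3.400000, DF = 0.964320, PV = 3.278689
  t = 1.0000: CF_t = 3.400000, DF = 0.929913, PV = 3.161705
  t = 1.5000: CF_t = 3.400000, DF = 0.896734, PV = 3.048896
  t = 2.0000: CF_t = 103.400000, DF = 0.864739, PV = 89.413998
Price P = sum_t PV_t = 98.903288
Macaulay numerator sum_t t * PV_t:
  t * PV_t at t = 0.5000: 1.639344
  t * PV_t at t = 1.0000: 3.161705
  t * PV_t at t = 1.5000: 4.573344
  t * PV_t at t = 2.0000: 178.827996
Macaulay duration D = (sum_t t * PV_t) / P = 188.202390 / 98.903288 = 1.902893

Answer: Macaulay duration = 1.9029 years


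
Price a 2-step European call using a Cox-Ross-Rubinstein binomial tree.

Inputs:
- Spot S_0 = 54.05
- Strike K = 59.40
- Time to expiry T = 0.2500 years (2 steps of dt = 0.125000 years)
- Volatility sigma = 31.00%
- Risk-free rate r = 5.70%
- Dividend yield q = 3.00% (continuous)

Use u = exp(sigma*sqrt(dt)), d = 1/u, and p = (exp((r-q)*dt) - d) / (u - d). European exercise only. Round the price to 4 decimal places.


Answer: Price = V(0,0) = 1.8541

Derivation:
dt = T/N = 0.125000
u = exp(sigma*sqrt(dt)) = 1.115833; d = 1/u = 0.896191
p = (exp((r-q)*dt) - d) / (u - d) = 0.488019
Discount per step: exp(-r*dt) = 0.992900
Stock lattice S(k, i) with i counting down-moves:
  k=0: S(0,0) = 54.0500
  k=1: S(1,0) = 60.3108; S(1,1) = 48.4391
  k=2: S(2,0) = 67.2968; S(2,1) = 54.0500; S(2,2) = 43.4107
Terminal payoffs V(N, i) = max(S_T - K, 0):
  V(2,0) = 7.896797; V(2,1) = 0.000000; V(2,2) = 0.000000
Backward induction: V(k, i) = exp(-r*dt) * [p * V(k+1, i) + (1-p) * V(k+1, i+1)].
  V(1,0) = exp(-r*dt) * [p*7.896797 + (1-p)*0.000000] = 3.826425
  V(1,1) = exp(-r*dt) * [p*0.000000 + (1-p)*0.000000] = 0.000000
  V(0,0) = exp(-r*dt) * [p*3.826425 + (1-p)*0.000000] = 1.854110


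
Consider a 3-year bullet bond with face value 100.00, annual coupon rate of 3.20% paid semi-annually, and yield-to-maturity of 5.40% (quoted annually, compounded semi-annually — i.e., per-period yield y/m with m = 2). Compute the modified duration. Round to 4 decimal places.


Coupon per period c = face * coupon_rate / m = 1.600000
Periods per year m = 2; per-period yield y/m = 0.027000
Number of cashflows N = 6
Cashflows (t years, CF_t, discount factor 1/(1+y/m)^(m*t), PV):
  t = 0.5000: CF_t = 1.600000, DF = 0.973710, PV = 1.557936
  t = 1.0000: CF_t = 1.600000, DF = 0.948111, PV = 1.516977
  t = 1.5000: CF_t = 1.600000, DF = 0.923185, PV = 1.477096
  t = 2.0000: CF_t = 1.600000, DF = 0.898914, PV = 1.438263
  t = 2.5000: CF_t = 1.600000, DF = 0.875282, PV = 1.400451
  t = 3.0000: CF_t = 101.600000, DF = 0.852270, PV = 86.590659
Price P = sum_t PV_t = 93.981381
First compute Macaulay numerator sum_t t * PV_t:
  t * PV_t at t = 0.5000: 0.778968
  t * PV_t at t = 1.0000: 1.516977
  t * PV_t at t = 1.5000: 2.215644
  t * PV_t at t = 2.0000: 2.876525
  t * PV_t at t = 2.5000: 3.501126
  t * PV_t at t = 3.0000: 259.771978
Macaulay duration D = 270.661218 / 93.981381 = 2.879945
Modified duration = D / (1 + y/m) = 2.879945 / (1 + 0.027000) = 2.804231

Answer: Modified duration = 2.8042


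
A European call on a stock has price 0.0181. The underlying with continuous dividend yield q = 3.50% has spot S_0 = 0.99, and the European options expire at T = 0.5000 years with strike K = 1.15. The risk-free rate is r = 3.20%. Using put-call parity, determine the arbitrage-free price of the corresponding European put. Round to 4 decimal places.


Answer: Put price = 0.1770

Derivation:
Put-call parity: C - P = S_0 * exp(-qT) - K * exp(-rT).
S_0 * exp(-qT) = 0.9900 * 0.98265224 = 0.97282571
K * exp(-rT) = 1.1500 * 0.98412732 = 1.13174642
P = C - S*exp(-qT) + K*exp(-rT)
P = 0.0181 - 0.97282571 + 1.13174642 = 0.1770


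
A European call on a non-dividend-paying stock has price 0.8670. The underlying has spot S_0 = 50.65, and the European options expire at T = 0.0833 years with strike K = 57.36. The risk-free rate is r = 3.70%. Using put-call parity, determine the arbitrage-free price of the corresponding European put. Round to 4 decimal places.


Put-call parity: C - P = S_0 * exp(-qT) - K * exp(-rT).
S_0 * exp(-qT) = 50.6500 * 1.00000000 = 50.65000000
K * exp(-rT) = 57.3600 * 0.99692264 = 57.18348291
P = C - S*exp(-qT) + K*exp(-rT)
P = 0.8670 - 50.65000000 + 57.18348291 = 7.4005

Answer: Put price = 7.4005


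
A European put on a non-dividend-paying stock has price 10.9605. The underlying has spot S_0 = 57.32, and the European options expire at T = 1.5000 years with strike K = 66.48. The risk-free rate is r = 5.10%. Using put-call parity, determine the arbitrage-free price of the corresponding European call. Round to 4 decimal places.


Answer: Call price = 6.6966

Derivation:
Put-call parity: C - P = S_0 * exp(-qT) - K * exp(-rT).
S_0 * exp(-qT) = 57.3200 * 1.00000000 = 57.32000000
K * exp(-rT) = 66.4800 * 0.92635291 = 61.58394174
C = P + S*exp(-qT) - K*exp(-rT)
C = 10.9605 + 57.32000000 - 61.58394174 = 6.6966


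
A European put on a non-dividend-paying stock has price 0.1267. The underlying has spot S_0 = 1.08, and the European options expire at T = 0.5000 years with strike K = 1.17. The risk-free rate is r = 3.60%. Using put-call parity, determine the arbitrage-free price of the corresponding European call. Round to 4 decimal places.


Put-call parity: C - P = S_0 * exp(-qT) - K * exp(-rT).
S_0 * exp(-qT) = 1.0800 * 1.00000000 = 1.08000000
K * exp(-rT) = 1.1700 * 0.98216103 = 1.14912841
C = P + S*exp(-qT) - K*exp(-rT)
C = 0.1267 + 1.08000000 - 1.14912841 = 0.0576

Answer: Call price = 0.0576


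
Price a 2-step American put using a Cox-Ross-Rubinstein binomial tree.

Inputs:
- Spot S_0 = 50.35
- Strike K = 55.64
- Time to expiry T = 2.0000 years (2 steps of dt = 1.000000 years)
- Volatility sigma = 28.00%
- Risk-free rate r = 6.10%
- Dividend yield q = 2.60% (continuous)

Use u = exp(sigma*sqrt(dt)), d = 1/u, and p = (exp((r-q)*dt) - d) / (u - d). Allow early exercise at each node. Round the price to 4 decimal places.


Answer: Price = V(0,0) = 9.5551

Derivation:
dt = T/N = 1.000000
u = exp(sigma*sqrt(dt)) = 1.323130; d = 1/u = 0.755784
p = (exp((r-q)*dt) - d) / (u - d) = 0.493237
Discount per step: exp(-r*dt) = 0.940823
Stock lattice S(k, i) with i counting down-moves:
  k=0: S(0,0) = 50.3500
  k=1: S(1,0) = 66.6196; S(1,1) = 38.0537
  k=2: S(2,0) = 88.1464; S(2,1) = 50.3500; S(2,2) = 28.7604
Terminal payoffs V(N, i) = max(K - S_T, 0):
  V(2,0) = 0.000000; V(2,1) = 5.290000; V(2,2) = 26.879624
Backward induction: V(k, i) = exp(-r*dt) * [p * V(k+1, i) + (1-p) * V(k+1, i+1)]; then take max(V_cont, immediate exercise) for American.
  V(1,0) = exp(-r*dt) * [p*0.000000 + (1-p)*5.290000] = 2.522138; exercise = 0.000000; V(1,0) = max -> 2.522138
  V(1,1) = exp(-r*dt) * [p*5.290000 + (1-p)*26.879624] = 15.270339; exercise = 17.586289; V(1,1) = max -> 17.586289
  V(0,0) = exp(-r*dt) * [p*2.522138 + (1-p)*17.586289] = 9.555090; exercise = 5.290000; V(0,0) = max -> 9.555090


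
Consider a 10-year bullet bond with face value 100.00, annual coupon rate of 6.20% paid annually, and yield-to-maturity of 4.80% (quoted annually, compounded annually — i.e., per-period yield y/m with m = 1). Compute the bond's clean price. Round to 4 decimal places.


Coupon per period c = face * coupon_rate / m = 6.200000
Periods per year m = 1; per-period yield y/m = 0.048000
Number of cashflows N = 10
Cashflows (t years, CF_t, discount factor 1/(1+y/m)^(m*t), PV):
  t = 1.0000: CF_t = 6.200000, DF = 0.954198, PV = 5.916031
  t = 2.0000: CF_t = 6.200000, DF = 0.910495, PV = 5.645067
  t = 3.0000: CF_t = 6.200000, DF = 0.868793, PV = 5.386515
  t = 4.0000: CF_t = 6.200000, DF = 0.829001, PV = 5.139804
  t = 5.0000: CF_t = 6.200000, DF = 0.791031, PV = 4.904393
  t = 6.0000: CF_t = 6.200000, DF = 0.754801, PV = 4.679764
  t = 7.0000: CF_t = 6.200000, DF = 0.720230, PV = 4.465424
  t = 8.0000: CF_t = 6.200000, DF = 0.687242, PV = 4.260901
  t = 9.0000: CF_t = 6.200000, DF = 0.655765, PV = 4.065745
  t = 10.0000: CF_t = 106.200000, DF = 0.625730, PV = 66.452556
Price P = sum_t PV_t = 110.916200

Answer: Price = 110.9162


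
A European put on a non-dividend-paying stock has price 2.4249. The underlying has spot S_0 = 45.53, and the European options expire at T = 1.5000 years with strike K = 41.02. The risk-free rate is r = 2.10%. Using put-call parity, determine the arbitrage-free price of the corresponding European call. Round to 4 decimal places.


Answer: Call price = 8.2069

Derivation:
Put-call parity: C - P = S_0 * exp(-qT) - K * exp(-rT).
S_0 * exp(-qT) = 45.5300 * 1.00000000 = 45.53000000
K * exp(-rT) = 41.0200 * 0.96899096 = 39.74800903
C = P + S*exp(-qT) - K*exp(-rT)
C = 2.4249 + 45.53000000 - 39.74800903 = 8.2069


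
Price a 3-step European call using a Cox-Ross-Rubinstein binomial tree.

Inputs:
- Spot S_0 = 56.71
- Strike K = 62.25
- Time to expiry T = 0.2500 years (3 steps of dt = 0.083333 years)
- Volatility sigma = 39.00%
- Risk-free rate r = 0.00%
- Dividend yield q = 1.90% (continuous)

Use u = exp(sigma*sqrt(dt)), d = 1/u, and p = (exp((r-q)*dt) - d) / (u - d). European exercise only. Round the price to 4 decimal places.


Answer: Price = V(0,0) = 2.1550

Derivation:
dt = T/N = 0.083333
u = exp(sigma*sqrt(dt)) = 1.119165; d = 1/u = 0.893523
p = (exp((r-q)*dt) - d) / (u - d) = 0.464872
Discount per step: exp(-r*dt) = 1.000000
Stock lattice S(k, i) with i counting down-moves:
  k=0: S(0,0) = 56.7100
  k=1: S(1,0) = 63.4679; S(1,1) = 50.6717
  k=2: S(2,0) = 71.0311; S(2,1) = 56.7100; S(2,2) = 45.2763
  k=3: S(3,0) = 79.4955; S(3,1) = 63.4679; S(3,2) = 50.6717; S(3,3) = 40.4554
Terminal payoffs V(N, i) = max(S_T - K, 0):
  V(3,0) = 17.245504; V(3,1) = 1.217875; V(3,2) = 0.000000; V(3,3) = 0.000000
Backward induction: V(k, i) = exp(-r*dt) * [p * V(k+1, i) + (1-p) * V(k+1, i+1)].
  V(2,0) = exp(-r*dt) * [p*17.245504 + (1-p)*1.217875] = 8.668678
  V(2,1) = exp(-r*dt) * [p*1.217875 + (1-p)*0.000000] = 0.566156
  V(2,2) = exp(-r*dt) * [p*0.000000 + (1-p)*0.000000] = 0.000000
  V(1,0) = exp(-r*dt) * [p*8.668678 + (1-p)*0.566156] = 4.332795
  V(1,1) = exp(-r*dt) * [p*0.566156 + (1-p)*0.000000] = 0.263190
  V(0,0) = exp(-r*dt) * [p*4.332795 + (1-p)*0.263190] = 2.155037


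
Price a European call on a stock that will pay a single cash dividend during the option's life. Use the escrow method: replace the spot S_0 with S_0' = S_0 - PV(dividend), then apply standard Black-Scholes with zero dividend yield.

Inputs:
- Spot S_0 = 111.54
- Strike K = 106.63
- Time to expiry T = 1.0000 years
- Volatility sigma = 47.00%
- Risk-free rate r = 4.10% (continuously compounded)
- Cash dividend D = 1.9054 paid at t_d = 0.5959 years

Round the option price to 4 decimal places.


Answer: Price = 23.5726

Derivation:
PV(D) = D * exp(-r * t_d) = 1.9054 * 0.97586414 = 1.85941154
S_0' = S_0 - PV(D) = 111.5400 - 1.85941154 = 109.68058846
d1 = (ln(S_0'/K) + (r + sigma^2/2)*T) / (sigma*sqrt(T)) = 0.38225001
d2 = d1 - sigma*sqrt(T) = -0.08774999
exp(-rT) = 0.95982913
N(d1) = 0.64886203; N(d2) = 0.46503769
C = S_0' * N(d1) - K * exp(-rT) * N(d2) = 109.68058846 * 0.64886203 - 106.6300 * 0.95982913 * 0.46503769 = 23.5726


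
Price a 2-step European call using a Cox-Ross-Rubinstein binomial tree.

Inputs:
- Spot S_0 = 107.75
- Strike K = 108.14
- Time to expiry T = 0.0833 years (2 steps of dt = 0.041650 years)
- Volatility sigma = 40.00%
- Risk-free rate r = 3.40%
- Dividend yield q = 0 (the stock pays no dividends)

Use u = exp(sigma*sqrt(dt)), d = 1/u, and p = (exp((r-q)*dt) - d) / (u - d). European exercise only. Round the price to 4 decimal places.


dt = T/N = 0.041650
u = exp(sigma*sqrt(dt)) = 1.085058; d = 1/u = 0.921610
p = (exp((r-q)*dt) - d) / (u - d) = 0.488273
Discount per step: exp(-r*dt) = 0.998585
Stock lattice S(k, i) with i counting down-moves:
  k=0: S(0,0) = 107.7500
  k=1: S(1,0) = 116.9150; S(1,1) = 99.3035
  k=2: S(2,0) = 126.8595; S(2,1) = 107.7500; S(2,2) = 91.5190
Terminal payoffs V(N, i) = max(S_T - K, 0):
  V(2,0) = 18.719526; V(2,1) = 0.000000; V(2,2) = 0.000000
Backward induction: V(k, i) = exp(-r*dt) * [p * V(k+1, i) + (1-p) * V(k+1, i+1)].
  V(1,0) = exp(-r*dt) * [p*18.719526 + (1-p)*0.000000] = 9.127306
  V(1,1) = exp(-r*dt) * [p*0.000000 + (1-p)*0.000000] = 0.000000
  V(0,0) = exp(-r*dt) * [p*9.127306 + (1-p)*0.000000] = 4.450311

Answer: Price = V(0,0) = 4.4503


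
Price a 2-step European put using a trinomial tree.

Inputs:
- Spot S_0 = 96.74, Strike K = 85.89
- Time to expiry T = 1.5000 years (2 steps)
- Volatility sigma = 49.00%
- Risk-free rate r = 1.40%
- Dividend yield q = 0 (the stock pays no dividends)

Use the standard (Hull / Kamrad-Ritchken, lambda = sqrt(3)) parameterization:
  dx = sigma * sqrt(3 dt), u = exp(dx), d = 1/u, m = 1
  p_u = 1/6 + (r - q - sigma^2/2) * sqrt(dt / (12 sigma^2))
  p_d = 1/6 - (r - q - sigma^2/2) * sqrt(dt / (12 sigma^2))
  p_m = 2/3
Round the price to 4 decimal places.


Answer: Price = V(0,0) = 14.4243

Derivation:
dt = T/N = 0.750000; dx = sigma*sqrt(3*dt) = 0.735000
u = exp(dx) = 2.085482; d = 1/u = 0.479505
p_u = 0.112560, p_m = 0.666667, p_d = 0.220774
Discount per step: exp(-r*dt) = 0.989555
Stock lattice S(k, j) with j the centered position index:
  k=0: S(0,+0) = 96.7400
  k=1: S(1,-1) = 46.3874; S(1,+0) = 96.7400; S(1,+1) = 201.7495
  k=2: S(2,-2) = 22.2430; S(2,-1) = 46.3874; S(2,+0) = 96.7400; S(2,+1) = 201.7495; S(2,+2) = 420.7450
Terminal payoffs V(N, j) = max(K - S_T, 0):
  V(2,-2) = 63.647009; V(2,-1) = 39.502642; V(2,+0) = 0.000000; V(2,+1) = 0.000000; V(2,+2) = 0.000000
Backward induction: V(k, j) = exp(-r*dt) * [p_u * V(k+1, j+1) + p_m * V(k+1, j) + p_d * V(k+1, j-1)]
  V(1,-1) = exp(-r*dt) * [p_u*0.000000 + p_m*39.502642 + p_d*63.647009] = 39.964845
  V(1,+0) = exp(-r*dt) * [p_u*0.000000 + p_m*0.000000 + p_d*39.502642] = 8.630056
  V(1,+1) = exp(-r*dt) * [p_u*0.000000 + p_m*0.000000 + p_d*0.000000] = 0.000000
  V(0,+0) = exp(-r*dt) * [p_u*0.000000 + p_m*8.630056 + p_d*39.964845] = 14.424309


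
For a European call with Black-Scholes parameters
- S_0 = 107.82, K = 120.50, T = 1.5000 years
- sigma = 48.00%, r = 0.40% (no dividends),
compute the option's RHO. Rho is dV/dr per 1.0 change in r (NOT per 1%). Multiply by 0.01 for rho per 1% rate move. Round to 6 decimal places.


d1 = 0.1150127581; d2 = -0.4728647802
phi(d1) = 0.3963123958; exp(-qT) = 1.0000000000; exp(-rT) = 0.9940179641
N(d2) = 0.3181548268
Rho = K*T*exp(-rT)*N(d2) = 120.5000 * 1.5000 * 0.9940179641 * 0.3181548268 = 57.162479

Answer: Rho = 57.162479


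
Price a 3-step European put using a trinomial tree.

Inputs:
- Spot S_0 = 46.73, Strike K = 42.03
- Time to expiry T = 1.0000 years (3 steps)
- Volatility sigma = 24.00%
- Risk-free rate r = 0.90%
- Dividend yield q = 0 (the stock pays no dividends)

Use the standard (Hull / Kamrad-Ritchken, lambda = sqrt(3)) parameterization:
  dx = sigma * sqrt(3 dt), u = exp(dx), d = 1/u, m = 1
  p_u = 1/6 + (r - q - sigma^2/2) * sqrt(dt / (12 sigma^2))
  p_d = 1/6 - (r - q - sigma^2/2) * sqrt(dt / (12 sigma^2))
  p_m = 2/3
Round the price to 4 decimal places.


dt = T/N = 0.333333; dx = sigma*sqrt(3*dt) = 0.240000
u = exp(dx) = 1.271249; d = 1/u = 0.786628
p_u = 0.152917, p_m = 0.666667, p_d = 0.180417
Discount per step: exp(-r*dt) = 0.997004
Stock lattice S(k, j) with j the centered position index:
  k=0: S(0,+0) = 46.7300
  k=1: S(1,-1) = 36.7591; S(1,+0) = 46.7300; S(1,+1) = 59.4055
  k=2: S(2,-2) = 28.9157; S(2,-1) = 36.7591; S(2,+0) = 46.7300; S(2,+1) = 59.4055; S(2,+2) = 75.5192
  k=3: S(3,-3) = 22.7459; S(3,-2) = 28.9157; S(3,-1) = 36.7591; S(3,+0) = 46.7300; S(3,+1) = 59.4055; S(3,+2) = 75.5192; S(3,+3) = 96.0037
Terminal payoffs V(N, j) = max(K - S_T, 0):
  V(3,-3) = 19.284067; V(3,-2) = 13.114252; V(3,-1) = 5.270880; V(3,+0) = 0.000000; V(3,+1) = 0.000000; V(3,+2) = 0.000000; V(3,+3) = 0.000000
Backward induction: V(k, j) = exp(-r*dt) * [p_u * V(k+1, j+1) + p_m * V(k+1, j) + p_d * V(k+1, j-1)]
  V(2,-2) = exp(-r*dt) * [p_u*5.270880 + p_m*13.114252 + p_d*19.284067] = 12.988982
  V(2,-1) = exp(-r*dt) * [p_u*0.000000 + p_m*5.270880 + p_d*13.114252] = 5.862336
  V(2,+0) = exp(-r*dt) * [p_u*0.000000 + p_m*0.000000 + p_d*5.270880] = 0.948106
  V(2,+1) = exp(-r*dt) * [p_u*0.000000 + p_m*0.000000 + p_d*0.000000] = 0.000000
  V(2,+2) = exp(-r*dt) * [p_u*0.000000 + p_m*0.000000 + p_d*0.000000] = 0.000000
  V(1,-1) = exp(-r*dt) * [p_u*0.948106 + p_m*5.862336 + p_d*12.988982] = 6.377473
  V(1,+0) = exp(-r*dt) * [p_u*0.000000 + p_m*0.948106 + p_d*5.862336] = 1.684672
  V(1,+1) = exp(-r*dt) * [p_u*0.000000 + p_m*0.000000 + p_d*0.948106] = 0.170542
  V(0,+0) = exp(-r*dt) * [p_u*0.170542 + p_m*1.684672 + p_d*6.377473] = 2.292907

Answer: Price = V(0,0) = 2.2929


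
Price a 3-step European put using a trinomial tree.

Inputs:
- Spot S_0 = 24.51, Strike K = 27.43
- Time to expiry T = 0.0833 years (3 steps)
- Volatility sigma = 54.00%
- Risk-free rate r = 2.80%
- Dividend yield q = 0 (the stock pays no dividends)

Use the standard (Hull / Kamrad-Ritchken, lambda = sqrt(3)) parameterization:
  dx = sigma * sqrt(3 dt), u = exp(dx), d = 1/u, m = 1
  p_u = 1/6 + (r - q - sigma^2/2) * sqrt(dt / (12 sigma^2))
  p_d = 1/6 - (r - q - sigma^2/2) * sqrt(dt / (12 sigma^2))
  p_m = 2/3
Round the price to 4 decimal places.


Answer: Price = V(0,0) = 3.4629

Derivation:
dt = T/N = 0.027767; dx = sigma*sqrt(3*dt) = 0.155853
u = exp(dx) = 1.168655; d = 1/u = 0.855685
p_u = 0.156173, p_m = 0.666667, p_d = 0.177160
Discount per step: exp(-r*dt) = 0.999223
Stock lattice S(k, j) with j the centered position index:
  k=0: S(0,+0) = 24.5100
  k=1: S(1,-1) = 20.9728; S(1,+0) = 24.5100; S(1,+1) = 28.6437
  k=2: S(2,-2) = 17.9461; S(2,-1) = 20.9728; S(2,+0) = 24.5100; S(2,+1) = 28.6437; S(2,+2) = 33.4746
  k=3: S(3,-3) = 15.3562; S(3,-2) = 17.9461; S(3,-1) = 20.9728; S(3,+0) = 24.5100; S(3,+1) = 28.6437; S(3,+2) = 33.4746; S(3,+3) = 39.1203
Terminal payoffs V(N, j) = max(K - S_T, 0):
  V(3,-3) = 12.073774; V(3,-2) = 9.483871; V(3,-1) = 6.457170; V(3,+0) = 2.920000; V(3,+1) = 0.000000; V(3,+2) = 0.000000; V(3,+3) = 0.000000
Backward induction: V(k, j) = exp(-r*dt) * [p_u * V(k+1, j+1) + p_m * V(k+1, j) + p_d * V(k+1, j-1)]
  V(2,-2) = exp(-r*dt) * [p_u*6.457170 + p_m*9.483871 + p_d*12.073774] = 9.462650
  V(2,-1) = exp(-r*dt) * [p_u*2.920000 + p_m*6.457170 + p_d*9.483871] = 6.435964
  V(2,+0) = exp(-r*dt) * [p_u*0.000000 + p_m*2.920000 + p_d*6.457170] = 3.088218
  V(2,+1) = exp(-r*dt) * [p_u*0.000000 + p_m*0.000000 + p_d*2.920000] = 0.516906
  V(2,+2) = exp(-r*dt) * [p_u*0.000000 + p_m*0.000000 + p_d*0.000000] = 0.000000
  V(1,-1) = exp(-r*dt) * [p_u*3.088218 + p_m*6.435964 + p_d*9.462650] = 6.444333
  V(1,+0) = exp(-r*dt) * [p_u*0.516906 + p_m*3.088218 + p_d*6.435964] = 3.277187
  V(1,+1) = exp(-r*dt) * [p_u*0.000000 + p_m*0.516906 + p_d*3.088218] = 0.891020
  V(0,+0) = exp(-r*dt) * [p_u*0.891020 + p_m*3.277187 + p_d*6.444333] = 3.462931
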